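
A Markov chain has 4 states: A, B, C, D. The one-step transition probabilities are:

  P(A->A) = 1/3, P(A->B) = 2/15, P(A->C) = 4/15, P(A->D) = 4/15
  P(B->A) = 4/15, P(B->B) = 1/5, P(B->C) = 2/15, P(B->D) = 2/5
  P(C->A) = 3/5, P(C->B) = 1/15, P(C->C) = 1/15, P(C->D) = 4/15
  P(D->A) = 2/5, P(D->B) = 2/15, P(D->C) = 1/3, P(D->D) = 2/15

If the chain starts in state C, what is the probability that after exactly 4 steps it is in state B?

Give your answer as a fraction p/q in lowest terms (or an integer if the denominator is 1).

Answer: 6454/50625

Derivation:
Computing P^4 by repeated multiplication:
P^1 =
  A: [1/3, 2/15, 4/15, 4/15]
  B: [4/15, 1/5, 2/15, 2/5]
  C: [3/5, 1/15, 1/15, 4/15]
  D: [2/5, 2/15, 1/3, 2/15]
P^2 =
  A: [31/75, 28/225, 16/75, 56/225]
  B: [86/225, 31/225, 6/25, 6/25]
  C: [82/225, 2/15, 59/225, 6/25]
  D: [19/45, 3/25, 43/225, 4/15]
P^3 =
  A: [269/675, 86/675, 28/125, 844/3375]
  B: [1364/3375, 427/3375, 146/675, 854/3375]
  C: [277/675, 421/3375, 239/1125, 284/1125]
  D: [266/675, 434/3375, 259/1125, 278/1125]
P^4 =
  A: [2257/5625, 6424/50625, 11216/50625, 1408/5625]
  B: [20222/50625, 2149/16875, 754/3375, 12646/50625]
  C: [20174/50625, 6454/50625, 11359/50625, 12638/50625]
  D: [20383/50625, 6407/50625, 2227/10125, 508/2025]

(P^4)[C -> B] = 6454/50625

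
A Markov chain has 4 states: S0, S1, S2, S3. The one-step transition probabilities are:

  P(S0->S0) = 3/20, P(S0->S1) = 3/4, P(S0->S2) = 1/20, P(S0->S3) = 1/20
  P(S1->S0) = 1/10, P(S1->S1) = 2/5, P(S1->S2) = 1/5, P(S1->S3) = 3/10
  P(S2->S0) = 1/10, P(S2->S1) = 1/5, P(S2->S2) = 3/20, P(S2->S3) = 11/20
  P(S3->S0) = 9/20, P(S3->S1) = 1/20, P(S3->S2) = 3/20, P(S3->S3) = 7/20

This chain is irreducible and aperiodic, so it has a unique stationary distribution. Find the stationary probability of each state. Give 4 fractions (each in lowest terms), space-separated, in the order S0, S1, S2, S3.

The stationary distribution satisfies pi = pi * P, i.e.:
  pi_S0 = 3/20*pi_S0 + 1/10*pi_S1 + 1/10*pi_S2 + 9/20*pi_S3
  pi_S1 = 3/4*pi_S0 + 2/5*pi_S1 + 1/5*pi_S2 + 1/20*pi_S3
  pi_S2 = 1/20*pi_S0 + 1/5*pi_S1 + 3/20*pi_S2 + 3/20*pi_S3
  pi_S3 = 1/20*pi_S0 + 3/10*pi_S1 + 11/20*pi_S2 + 7/20*pi_S3
with normalization: pi_S0 + pi_S1 + pi_S2 + pi_S3 = 1.

Using the first 3 balance equations plus normalization, the linear system A*pi = b is:
  [-17/20, 1/10, 1/10, 9/20] . pi = 0
  [3/4, -3/5, 1/5, 1/20] . pi = 0
  [1/20, 1/5, -17/20, 3/20] . pi = 0
  [1, 1, 1, 1] . pi = 1

Solving yields:
  pi_S0 = 915/4258
  pi_S1 = 728/2129
  pi_S2 = 310/2129
  pi_S3 = 1267/4258

Verification (pi * P):
  915/4258*3/20 + 728/2129*1/10 + 310/2129*1/10 + 1267/4258*9/20 = 915/4258 = pi_S0  (ok)
  915/4258*3/4 + 728/2129*2/5 + 310/2129*1/5 + 1267/4258*1/20 = 728/2129 = pi_S1  (ok)
  915/4258*1/20 + 728/2129*1/5 + 310/2129*3/20 + 1267/4258*3/20 = 310/2129 = pi_S2  (ok)
  915/4258*1/20 + 728/2129*3/10 + 310/2129*11/20 + 1267/4258*7/20 = 1267/4258 = pi_S3  (ok)

Answer: 915/4258 728/2129 310/2129 1267/4258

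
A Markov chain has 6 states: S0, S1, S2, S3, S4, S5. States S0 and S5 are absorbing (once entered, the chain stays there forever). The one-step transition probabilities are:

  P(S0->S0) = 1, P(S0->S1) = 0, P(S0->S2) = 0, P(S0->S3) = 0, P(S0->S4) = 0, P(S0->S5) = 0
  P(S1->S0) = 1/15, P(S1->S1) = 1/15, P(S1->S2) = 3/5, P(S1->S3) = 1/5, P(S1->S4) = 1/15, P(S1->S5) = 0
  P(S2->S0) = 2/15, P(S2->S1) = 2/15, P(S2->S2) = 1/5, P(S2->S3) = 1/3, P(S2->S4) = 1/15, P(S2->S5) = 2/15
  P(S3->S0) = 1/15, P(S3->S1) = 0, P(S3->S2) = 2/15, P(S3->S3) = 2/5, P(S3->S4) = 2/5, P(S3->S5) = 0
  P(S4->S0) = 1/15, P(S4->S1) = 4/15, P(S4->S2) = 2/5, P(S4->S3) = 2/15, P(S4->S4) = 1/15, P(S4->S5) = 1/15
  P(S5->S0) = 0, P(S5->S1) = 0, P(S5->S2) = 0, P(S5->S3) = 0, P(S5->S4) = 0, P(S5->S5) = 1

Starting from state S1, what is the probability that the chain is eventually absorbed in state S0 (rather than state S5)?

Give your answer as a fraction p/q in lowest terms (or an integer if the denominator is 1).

Answer: 491/784

Derivation:
Let a_i = P(absorbed in S0 | start in state i).
Boundary conditions: a_S0 = 1, a_S5 = 0.
For each transient state i, a_i = sum_j P(i->j) * a_j:
  a_S1 = 1/15*a_S0 + 1/15*a_S1 + 3/5*a_S2 + 1/5*a_S3 + 1/15*a_S4 + 0*a_S5
  a_S2 = 2/15*a_S0 + 2/15*a_S1 + 1/5*a_S2 + 1/3*a_S3 + 1/15*a_S4 + 2/15*a_S5
  a_S3 = 1/15*a_S0 + 0*a_S1 + 2/15*a_S2 + 2/5*a_S3 + 2/5*a_S4 + 0*a_S5
  a_S4 = 1/15*a_S0 + 4/15*a_S1 + 2/5*a_S2 + 2/15*a_S3 + 1/15*a_S4 + 1/15*a_S5

Substituting a_S0 = 1 and a_S5 = 0, rearrange to (I - Q) a = r where r[i] = P(i -> S0):
  [14/15, -3/5, -1/5, -1/15] . (a_S1, a_S2, a_S3, a_S4) = 1/15
  [-2/15, 4/5, -1/3, -1/15] . (a_S1, a_S2, a_S3, a_S4) = 2/15
  [0, -2/15, 3/5, -2/5] . (a_S1, a_S2, a_S3, a_S4) = 1/15
  [-4/15, -2/5, -2/15, 14/15] . (a_S1, a_S2, a_S3, a_S4) = 1/15

Solving yields:
  a_S1 = 491/784
  a_S2 = 631/1078
  a_S3 = 1371/2156
  a_S4 = 2553/4312

Starting state is S1, so the absorption probability is a_S1 = 491/784.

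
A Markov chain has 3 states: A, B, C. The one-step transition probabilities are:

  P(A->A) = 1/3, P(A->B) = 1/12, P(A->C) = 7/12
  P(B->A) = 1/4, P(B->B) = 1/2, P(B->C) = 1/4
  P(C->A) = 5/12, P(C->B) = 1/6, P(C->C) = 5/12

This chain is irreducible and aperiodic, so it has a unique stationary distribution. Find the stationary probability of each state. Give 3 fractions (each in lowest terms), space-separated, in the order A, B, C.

Answer: 6/17 7/34 15/34

Derivation:
The stationary distribution satisfies pi = pi * P, i.e.:
  pi_A = 1/3*pi_A + 1/4*pi_B + 5/12*pi_C
  pi_B = 1/12*pi_A + 1/2*pi_B + 1/6*pi_C
  pi_C = 7/12*pi_A + 1/4*pi_B + 5/12*pi_C
with normalization: pi_A + pi_B + pi_C = 1.

Using the first 2 balance equations plus normalization, the linear system A*pi = b is:
  [-2/3, 1/4, 5/12] . pi = 0
  [1/12, -1/2, 1/6] . pi = 0
  [1, 1, 1] . pi = 1

Solving yields:
  pi_A = 6/17
  pi_B = 7/34
  pi_C = 15/34

Verification (pi * P):
  6/17*1/3 + 7/34*1/4 + 15/34*5/12 = 6/17 = pi_A  (ok)
  6/17*1/12 + 7/34*1/2 + 15/34*1/6 = 7/34 = pi_B  (ok)
  6/17*7/12 + 7/34*1/4 + 15/34*5/12 = 15/34 = pi_C  (ok)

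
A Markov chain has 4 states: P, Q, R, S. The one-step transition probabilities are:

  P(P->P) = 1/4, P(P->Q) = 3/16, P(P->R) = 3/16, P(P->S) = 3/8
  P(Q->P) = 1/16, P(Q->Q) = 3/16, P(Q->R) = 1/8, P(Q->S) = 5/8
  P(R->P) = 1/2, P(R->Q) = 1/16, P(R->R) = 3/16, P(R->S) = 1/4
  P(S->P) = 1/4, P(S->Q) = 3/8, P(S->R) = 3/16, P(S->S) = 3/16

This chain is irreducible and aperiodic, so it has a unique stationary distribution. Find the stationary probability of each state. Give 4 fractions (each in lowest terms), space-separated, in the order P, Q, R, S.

Answer: 1/4 3/13 9/52 9/26

Derivation:
The stationary distribution satisfies pi = pi * P, i.e.:
  pi_P = 1/4*pi_P + 1/16*pi_Q + 1/2*pi_R + 1/4*pi_S
  pi_Q = 3/16*pi_P + 3/16*pi_Q + 1/16*pi_R + 3/8*pi_S
  pi_R = 3/16*pi_P + 1/8*pi_Q + 3/16*pi_R + 3/16*pi_S
  pi_S = 3/8*pi_P + 5/8*pi_Q + 1/4*pi_R + 3/16*pi_S
with normalization: pi_P + pi_Q + pi_R + pi_S = 1.

Using the first 3 balance equations plus normalization, the linear system A*pi = b is:
  [-3/4, 1/16, 1/2, 1/4] . pi = 0
  [3/16, -13/16, 1/16, 3/8] . pi = 0
  [3/16, 1/8, -13/16, 3/16] . pi = 0
  [1, 1, 1, 1] . pi = 1

Solving yields:
  pi_P = 1/4
  pi_Q = 3/13
  pi_R = 9/52
  pi_S = 9/26

Verification (pi * P):
  1/4*1/4 + 3/13*1/16 + 9/52*1/2 + 9/26*1/4 = 1/4 = pi_P  (ok)
  1/4*3/16 + 3/13*3/16 + 9/52*1/16 + 9/26*3/8 = 3/13 = pi_Q  (ok)
  1/4*3/16 + 3/13*1/8 + 9/52*3/16 + 9/26*3/16 = 9/52 = pi_R  (ok)
  1/4*3/8 + 3/13*5/8 + 9/52*1/4 + 9/26*3/16 = 9/26 = pi_S  (ok)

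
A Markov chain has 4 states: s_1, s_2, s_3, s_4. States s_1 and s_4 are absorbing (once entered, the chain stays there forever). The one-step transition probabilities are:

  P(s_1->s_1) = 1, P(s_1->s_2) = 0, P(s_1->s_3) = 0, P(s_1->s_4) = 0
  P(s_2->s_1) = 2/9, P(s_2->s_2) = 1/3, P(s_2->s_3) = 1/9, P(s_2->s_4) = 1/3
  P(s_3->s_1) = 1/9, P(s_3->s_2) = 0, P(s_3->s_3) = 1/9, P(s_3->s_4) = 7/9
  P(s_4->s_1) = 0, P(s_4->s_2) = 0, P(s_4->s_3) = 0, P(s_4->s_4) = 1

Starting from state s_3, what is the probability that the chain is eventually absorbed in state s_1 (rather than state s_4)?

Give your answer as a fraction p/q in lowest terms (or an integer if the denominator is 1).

Answer: 1/8

Derivation:
Let a_i = P(absorbed in s_1 | start in state i).
Boundary conditions: a_s_1 = 1, a_s_4 = 0.
For each transient state i, a_i = sum_j P(i->j) * a_j:
  a_s_2 = 2/9*a_s_1 + 1/3*a_s_2 + 1/9*a_s_3 + 1/3*a_s_4
  a_s_3 = 1/9*a_s_1 + 0*a_s_2 + 1/9*a_s_3 + 7/9*a_s_4

Substituting a_s_1 = 1 and a_s_4 = 0, rearrange to (I - Q) a = r where r[i] = P(i -> s_1):
  [2/3, -1/9] . (a_s_2, a_s_3) = 2/9
  [0, 8/9] . (a_s_2, a_s_3) = 1/9

Solving yields:
  a_s_2 = 17/48
  a_s_3 = 1/8

Starting state is s_3, so the absorption probability is a_s_3 = 1/8.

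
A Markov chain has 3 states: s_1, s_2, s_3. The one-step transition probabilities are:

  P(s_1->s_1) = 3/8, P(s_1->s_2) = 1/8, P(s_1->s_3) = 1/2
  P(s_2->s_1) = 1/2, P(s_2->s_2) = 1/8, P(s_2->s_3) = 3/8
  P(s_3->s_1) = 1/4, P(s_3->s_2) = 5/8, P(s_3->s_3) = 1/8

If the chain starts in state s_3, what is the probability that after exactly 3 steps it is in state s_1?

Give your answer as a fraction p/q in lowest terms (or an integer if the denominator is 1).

Computing P^3 by repeated multiplication:
P^1 =
  s_1: [3/8, 1/8, 1/2]
  s_2: [1/2, 1/8, 3/8]
  s_3: [1/4, 5/8, 1/8]
P^2 =
  s_1: [21/64, 3/8, 19/64]
  s_2: [11/32, 5/16, 11/32]
  s_3: [7/16, 3/16, 3/8]
P^3 =
  s_1: [197/512, 35/128, 175/512]
  s_2: [95/256, 19/64, 85/256]
  s_3: [45/128, 5/16, 43/128]

(P^3)[s_3 -> s_1] = 45/128

Answer: 45/128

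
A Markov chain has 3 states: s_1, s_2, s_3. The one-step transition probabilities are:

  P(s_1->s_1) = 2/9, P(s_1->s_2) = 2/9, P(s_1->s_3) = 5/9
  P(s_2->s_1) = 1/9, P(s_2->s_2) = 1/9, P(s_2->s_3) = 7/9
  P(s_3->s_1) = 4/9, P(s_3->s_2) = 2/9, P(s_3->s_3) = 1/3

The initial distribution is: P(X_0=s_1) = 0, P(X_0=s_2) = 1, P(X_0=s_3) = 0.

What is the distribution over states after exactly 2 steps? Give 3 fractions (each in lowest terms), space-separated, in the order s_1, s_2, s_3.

Answer: 31/81 17/81 11/27

Derivation:
Propagating the distribution step by step (d_{t+1} = d_t * P):
d_0 = (s_1=0, s_2=1, s_3=0)
  d_1[s_1] = 0*2/9 + 1*1/9 + 0*4/9 = 1/9
  d_1[s_2] = 0*2/9 + 1*1/9 + 0*2/9 = 1/9
  d_1[s_3] = 0*5/9 + 1*7/9 + 0*1/3 = 7/9
d_1 = (s_1=1/9, s_2=1/9, s_3=7/9)
  d_2[s_1] = 1/9*2/9 + 1/9*1/9 + 7/9*4/9 = 31/81
  d_2[s_2] = 1/9*2/9 + 1/9*1/9 + 7/9*2/9 = 17/81
  d_2[s_3] = 1/9*5/9 + 1/9*7/9 + 7/9*1/3 = 11/27
d_2 = (s_1=31/81, s_2=17/81, s_3=11/27)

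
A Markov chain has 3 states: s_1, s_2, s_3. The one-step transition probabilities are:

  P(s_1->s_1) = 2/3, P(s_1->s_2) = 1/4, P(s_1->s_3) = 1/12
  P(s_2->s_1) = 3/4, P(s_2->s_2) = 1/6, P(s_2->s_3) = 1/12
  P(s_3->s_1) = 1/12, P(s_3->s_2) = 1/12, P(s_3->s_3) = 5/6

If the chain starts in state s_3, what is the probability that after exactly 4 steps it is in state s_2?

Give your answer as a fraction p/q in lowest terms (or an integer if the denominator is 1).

Computing P^4 by repeated multiplication:
P^1 =
  s_1: [2/3, 1/4, 1/12]
  s_2: [3/4, 1/6, 1/12]
  s_3: [1/12, 1/12, 5/6]
P^2 =
  s_1: [23/36, 31/144, 7/48]
  s_2: [91/144, 2/9, 7/48]
  s_3: [3/16, 5/48, 17/24]
P^3 =
  s_1: [259/432, 359/1728, 37/192]
  s_2: [1037/1728, 179/864, 37/192]
  s_3: [151/576, 71/576, 59/96]
P^4 =
  s_1: [2963/5184, 4159/20736, 175/768]
  s_2: [11851/20736, 65/324, 175/768]
  s_3: [2201/6912, 949/6912, 209/384]

(P^4)[s_3 -> s_2] = 949/6912

Answer: 949/6912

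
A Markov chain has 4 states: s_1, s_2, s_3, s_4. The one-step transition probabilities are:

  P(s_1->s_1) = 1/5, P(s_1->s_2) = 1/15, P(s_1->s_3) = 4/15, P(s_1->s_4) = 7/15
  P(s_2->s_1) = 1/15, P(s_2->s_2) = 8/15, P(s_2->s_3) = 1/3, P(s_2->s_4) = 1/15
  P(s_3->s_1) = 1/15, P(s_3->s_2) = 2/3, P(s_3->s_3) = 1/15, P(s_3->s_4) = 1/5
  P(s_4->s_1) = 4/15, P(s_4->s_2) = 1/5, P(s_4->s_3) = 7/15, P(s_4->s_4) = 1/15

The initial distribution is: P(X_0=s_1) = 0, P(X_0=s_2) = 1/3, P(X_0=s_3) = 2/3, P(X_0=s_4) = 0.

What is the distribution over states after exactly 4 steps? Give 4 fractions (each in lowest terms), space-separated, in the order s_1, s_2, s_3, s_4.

Answer: 622/5625 14257/30375 42121/151875 289/2025

Derivation:
Propagating the distribution step by step (d_{t+1} = d_t * P):
d_0 = (s_1=0, s_2=1/3, s_3=2/3, s_4=0)
  d_1[s_1] = 0*1/5 + 1/3*1/15 + 2/3*1/15 + 0*4/15 = 1/15
  d_1[s_2] = 0*1/15 + 1/3*8/15 + 2/3*2/3 + 0*1/5 = 28/45
  d_1[s_3] = 0*4/15 + 1/3*1/3 + 2/3*1/15 + 0*7/15 = 7/45
  d_1[s_4] = 0*7/15 + 1/3*1/15 + 2/3*1/5 + 0*1/15 = 7/45
d_1 = (s_1=1/15, s_2=28/45, s_3=7/45, s_4=7/45)
  d_2[s_1] = 1/15*1/5 + 28/45*1/15 + 7/45*1/15 + 7/45*4/15 = 8/75
  d_2[s_2] = 1/15*1/15 + 28/45*8/15 + 7/45*2/3 + 7/45*1/5 = 106/225
  d_2[s_3] = 1/15*4/15 + 28/45*1/3 + 7/45*1/15 + 7/45*7/15 = 208/675
  d_2[s_4] = 1/15*7/15 + 28/45*1/15 + 7/45*1/5 + 7/45*1/15 = 77/675
d_2 = (s_1=8/75, s_2=106/225, s_3=208/675, s_4=77/675)
  d_3[s_1] = 8/75*1/5 + 106/225*1/15 + 208/675*1/15 + 77/675*4/15 = 14/135
  d_3[s_2] = 8/75*1/15 + 106/225*8/15 + 208/675*2/3 + 77/675*1/5 = 4927/10125
  d_3[s_3] = 8/75*4/15 + 106/225*1/3 + 208/675*1/15 + 77/675*7/15 = 7/27
  d_3[s_4] = 8/75*7/15 + 106/225*1/15 + 208/675*1/5 + 77/675*1/15 = 1523/10125
d_3 = (s_1=14/135, s_2=4927/10125, s_3=7/27, s_4=1523/10125)
  d_4[s_1] = 14/135*1/5 + 4927/10125*1/15 + 7/27*1/15 + 1523/10125*4/15 = 622/5625
  d_4[s_2] = 14/135*1/15 + 4927/10125*8/15 + 7/27*2/3 + 1523/10125*1/5 = 14257/30375
  d_4[s_3] = 14/135*4/15 + 4927/10125*1/3 + 7/27*1/15 + 1523/10125*7/15 = 42121/151875
  d_4[s_4] = 14/135*7/15 + 4927/10125*1/15 + 7/27*1/5 + 1523/10125*1/15 = 289/2025
d_4 = (s_1=622/5625, s_2=14257/30375, s_3=42121/151875, s_4=289/2025)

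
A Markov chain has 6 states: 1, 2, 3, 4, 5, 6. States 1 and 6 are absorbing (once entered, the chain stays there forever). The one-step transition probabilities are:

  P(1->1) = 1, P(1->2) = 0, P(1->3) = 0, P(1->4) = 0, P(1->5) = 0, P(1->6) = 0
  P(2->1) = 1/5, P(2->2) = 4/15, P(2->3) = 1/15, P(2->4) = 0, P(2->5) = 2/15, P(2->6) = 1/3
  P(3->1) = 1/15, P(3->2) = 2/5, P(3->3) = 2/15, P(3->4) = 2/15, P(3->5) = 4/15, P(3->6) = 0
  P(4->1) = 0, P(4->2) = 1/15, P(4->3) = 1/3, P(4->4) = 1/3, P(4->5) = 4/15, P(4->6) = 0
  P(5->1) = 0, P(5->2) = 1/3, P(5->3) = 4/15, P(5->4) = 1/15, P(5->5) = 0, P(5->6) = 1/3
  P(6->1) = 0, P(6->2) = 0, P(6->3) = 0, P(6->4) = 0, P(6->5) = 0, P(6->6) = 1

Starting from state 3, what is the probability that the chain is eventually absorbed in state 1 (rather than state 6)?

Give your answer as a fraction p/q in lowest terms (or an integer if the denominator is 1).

Let a_i = P(absorbed in 1 | start in state i).
Boundary conditions: a_1 = 1, a_6 = 0.
For each transient state i, a_i = sum_j P(i->j) * a_j:
  a_2 = 1/5*a_1 + 4/15*a_2 + 1/15*a_3 + 0*a_4 + 2/15*a_5 + 1/3*a_6
  a_3 = 1/15*a_1 + 2/5*a_2 + 2/15*a_3 + 2/15*a_4 + 4/15*a_5 + 0*a_6
  a_4 = 0*a_1 + 1/15*a_2 + 1/3*a_3 + 1/3*a_4 + 4/15*a_5 + 0*a_6
  a_5 = 0*a_1 + 1/3*a_2 + 4/15*a_3 + 1/15*a_4 + 0*a_5 + 1/3*a_6

Substituting a_1 = 1 and a_6 = 0, rearrange to (I - Q) a = r where r[i] = P(i -> 1):
  [11/15, -1/15, 0, -2/15] . (a_2, a_3, a_4, a_5) = 1/5
  [-2/5, 13/15, -2/15, -4/15] . (a_2, a_3, a_4, a_5) = 1/15
  [-1/15, -1/3, 2/3, -4/15] . (a_2, a_3, a_4, a_5) = 0
  [-1/3, -4/15, -1/15, 1] . (a_2, a_3, a_4, a_5) = 0

Solving yields:
  a_2 = 1211/3491
  a_3 = 2477/6982
  a_4 = 4249/13964
  a_5 = 3219/13964

Starting state is 3, so the absorption probability is a_3 = 2477/6982.

Answer: 2477/6982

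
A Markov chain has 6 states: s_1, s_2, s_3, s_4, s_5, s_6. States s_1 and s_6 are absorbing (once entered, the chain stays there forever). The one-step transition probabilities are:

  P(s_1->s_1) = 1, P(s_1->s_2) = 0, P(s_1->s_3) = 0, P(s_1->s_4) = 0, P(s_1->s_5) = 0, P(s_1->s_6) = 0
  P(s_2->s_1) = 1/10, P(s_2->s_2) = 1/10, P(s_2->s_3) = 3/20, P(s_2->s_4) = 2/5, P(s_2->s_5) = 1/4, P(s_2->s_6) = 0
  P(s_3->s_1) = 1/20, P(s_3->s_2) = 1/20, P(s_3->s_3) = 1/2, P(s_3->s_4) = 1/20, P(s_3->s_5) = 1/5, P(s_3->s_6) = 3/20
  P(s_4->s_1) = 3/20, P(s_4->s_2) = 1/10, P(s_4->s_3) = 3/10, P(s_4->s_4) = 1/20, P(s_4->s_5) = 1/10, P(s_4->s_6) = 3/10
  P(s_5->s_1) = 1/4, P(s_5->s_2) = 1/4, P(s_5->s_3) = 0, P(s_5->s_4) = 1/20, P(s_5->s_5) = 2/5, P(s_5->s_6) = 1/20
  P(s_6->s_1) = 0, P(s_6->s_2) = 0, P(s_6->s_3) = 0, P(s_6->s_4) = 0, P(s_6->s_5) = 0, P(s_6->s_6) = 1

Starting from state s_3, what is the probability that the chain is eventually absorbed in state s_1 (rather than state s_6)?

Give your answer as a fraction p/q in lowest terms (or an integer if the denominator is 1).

Let a_i = P(absorbed in s_1 | start in state i).
Boundary conditions: a_s_1 = 1, a_s_6 = 0.
For each transient state i, a_i = sum_j P(i->j) * a_j:
  a_s_2 = 1/10*a_s_1 + 1/10*a_s_2 + 3/20*a_s_3 + 2/5*a_s_4 + 1/4*a_s_5 + 0*a_s_6
  a_s_3 = 1/20*a_s_1 + 1/20*a_s_2 + 1/2*a_s_3 + 1/20*a_s_4 + 1/5*a_s_5 + 3/20*a_s_6
  a_s_4 = 3/20*a_s_1 + 1/10*a_s_2 + 3/10*a_s_3 + 1/20*a_s_4 + 1/10*a_s_5 + 3/10*a_s_6
  a_s_5 = 1/4*a_s_1 + 1/4*a_s_2 + 0*a_s_3 + 1/20*a_s_4 + 2/5*a_s_5 + 1/20*a_s_6

Substituting a_s_1 = 1 and a_s_6 = 0, rearrange to (I - Q) a = r where r[i] = P(i -> s_1):
  [9/10, -3/20, -2/5, -1/4] . (a_s_2, a_s_3, a_s_4, a_s_5) = 1/10
  [-1/20, 1/2, -1/20, -1/5] . (a_s_2, a_s_3, a_s_4, a_s_5) = 1/20
  [-1/10, -3/10, 19/20, -1/10] . (a_s_2, a_s_3, a_s_4, a_s_5) = 3/20
  [-1/4, 0, -1/20, 3/5] . (a_s_2, a_s_3, a_s_4, a_s_5) = 1/4

Solving yields:
  a_s_2 = 8158/14011
  a_s_3 = 6742/14011
  a_s_4 = 6227/14011
  a_s_5 = 9756/14011

Starting state is s_3, so the absorption probability is a_s_3 = 6742/14011.

Answer: 6742/14011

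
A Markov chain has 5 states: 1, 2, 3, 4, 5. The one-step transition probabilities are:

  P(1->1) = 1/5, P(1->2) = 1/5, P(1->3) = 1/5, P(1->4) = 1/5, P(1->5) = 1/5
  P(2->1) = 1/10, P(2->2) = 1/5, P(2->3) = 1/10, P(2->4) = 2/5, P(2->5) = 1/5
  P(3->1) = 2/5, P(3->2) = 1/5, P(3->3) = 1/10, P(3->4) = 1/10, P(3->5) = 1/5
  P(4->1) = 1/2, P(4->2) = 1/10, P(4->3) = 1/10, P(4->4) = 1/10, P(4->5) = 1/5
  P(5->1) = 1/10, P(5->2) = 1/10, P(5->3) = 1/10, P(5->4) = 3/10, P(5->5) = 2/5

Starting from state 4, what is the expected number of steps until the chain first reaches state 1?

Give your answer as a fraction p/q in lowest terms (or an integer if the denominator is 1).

Answer: 900/307

Derivation:
Let h_i = expected steps to first reach 1 from state i.
Boundary: h_1 = 0.
First-step equations for the other states:
  h_2 = 1 + 1/10*h_1 + 1/5*h_2 + 1/10*h_3 + 2/5*h_4 + 1/5*h_5
  h_3 = 1 + 2/5*h_1 + 1/5*h_2 + 1/10*h_3 + 1/10*h_4 + 1/5*h_5
  h_4 = 1 + 1/2*h_1 + 1/10*h_2 + 1/10*h_3 + 1/10*h_4 + 1/5*h_5
  h_5 = 1 + 1/10*h_1 + 1/10*h_2 + 1/10*h_3 + 3/10*h_4 + 2/5*h_5

Substituting h_1 = 0 and rearranging gives the linear system (I - Q) h = 1:
  [4/5, -1/10, -2/5, -1/5] . (h_2, h_3, h_4, h_5) = 1
  [-1/5, 9/10, -1/10, -1/5] . (h_2, h_3, h_4, h_5) = 1
  [-1/10, -1/10, 9/10, -1/5] . (h_2, h_3, h_4, h_5) = 1
  [-1/10, -1/10, -3/10, 3/5] . (h_2, h_3, h_4, h_5) = 1

Solving yields:
  h_2 = 1300/307
  h_3 = 1030/307
  h_4 = 900/307
  h_5 = 1350/307

Starting state is 4, so the expected hitting time is h_4 = 900/307.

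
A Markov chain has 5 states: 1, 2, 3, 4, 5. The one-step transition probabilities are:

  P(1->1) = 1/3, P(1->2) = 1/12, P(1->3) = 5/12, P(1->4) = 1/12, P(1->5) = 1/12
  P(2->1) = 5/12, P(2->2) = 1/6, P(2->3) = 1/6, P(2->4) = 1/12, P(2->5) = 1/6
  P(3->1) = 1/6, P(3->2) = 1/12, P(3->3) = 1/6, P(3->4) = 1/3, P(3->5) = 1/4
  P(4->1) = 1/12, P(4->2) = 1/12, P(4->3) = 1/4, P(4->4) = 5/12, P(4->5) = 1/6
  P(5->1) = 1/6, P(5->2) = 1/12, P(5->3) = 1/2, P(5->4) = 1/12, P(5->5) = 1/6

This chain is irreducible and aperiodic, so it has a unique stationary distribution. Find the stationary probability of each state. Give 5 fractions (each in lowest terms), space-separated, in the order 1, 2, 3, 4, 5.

Answer: 3063/15037 1/11 4441/15037 3545/15037 2621/15037

Derivation:
The stationary distribution satisfies pi = pi * P, i.e.:
  pi_1 = 1/3*pi_1 + 5/12*pi_2 + 1/6*pi_3 + 1/12*pi_4 + 1/6*pi_5
  pi_2 = 1/12*pi_1 + 1/6*pi_2 + 1/12*pi_3 + 1/12*pi_4 + 1/12*pi_5
  pi_3 = 5/12*pi_1 + 1/6*pi_2 + 1/6*pi_3 + 1/4*pi_4 + 1/2*pi_5
  pi_4 = 1/12*pi_1 + 1/12*pi_2 + 1/3*pi_3 + 5/12*pi_4 + 1/12*pi_5
  pi_5 = 1/12*pi_1 + 1/6*pi_2 + 1/4*pi_3 + 1/6*pi_4 + 1/6*pi_5
with normalization: pi_1 + pi_2 + pi_3 + pi_4 + pi_5 = 1.

Using the first 4 balance equations plus normalization, the linear system A*pi = b is:
  [-2/3, 5/12, 1/6, 1/12, 1/6] . pi = 0
  [1/12, -5/6, 1/12, 1/12, 1/12] . pi = 0
  [5/12, 1/6, -5/6, 1/4, 1/2] . pi = 0
  [1/12, 1/12, 1/3, -7/12, 1/12] . pi = 0
  [1, 1, 1, 1, 1] . pi = 1

Solving yields:
  pi_1 = 3063/15037
  pi_2 = 1/11
  pi_3 = 4441/15037
  pi_4 = 3545/15037
  pi_5 = 2621/15037

Verification (pi * P):
  3063/15037*1/3 + 1/11*5/12 + 4441/15037*1/6 + 3545/15037*1/12 + 2621/15037*1/6 = 3063/15037 = pi_1  (ok)
  3063/15037*1/12 + 1/11*1/6 + 4441/15037*1/12 + 3545/15037*1/12 + 2621/15037*1/12 = 1/11 = pi_2  (ok)
  3063/15037*5/12 + 1/11*1/6 + 4441/15037*1/6 + 3545/15037*1/4 + 2621/15037*1/2 = 4441/15037 = pi_3  (ok)
  3063/15037*1/12 + 1/11*1/12 + 4441/15037*1/3 + 3545/15037*5/12 + 2621/15037*1/12 = 3545/15037 = pi_4  (ok)
  3063/15037*1/12 + 1/11*1/6 + 4441/15037*1/4 + 3545/15037*1/6 + 2621/15037*1/6 = 2621/15037 = pi_5  (ok)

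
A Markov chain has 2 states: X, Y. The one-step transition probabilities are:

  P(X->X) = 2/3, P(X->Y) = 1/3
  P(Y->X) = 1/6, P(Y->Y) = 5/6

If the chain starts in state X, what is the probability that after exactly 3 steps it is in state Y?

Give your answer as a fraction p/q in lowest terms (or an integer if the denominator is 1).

Answer: 7/12

Derivation:
Computing P^3 by repeated multiplication:
P^1 =
  X: [2/3, 1/3]
  Y: [1/6, 5/6]
P^2 =
  X: [1/2, 1/2]
  Y: [1/4, 3/4]
P^3 =
  X: [5/12, 7/12]
  Y: [7/24, 17/24]

(P^3)[X -> Y] = 7/12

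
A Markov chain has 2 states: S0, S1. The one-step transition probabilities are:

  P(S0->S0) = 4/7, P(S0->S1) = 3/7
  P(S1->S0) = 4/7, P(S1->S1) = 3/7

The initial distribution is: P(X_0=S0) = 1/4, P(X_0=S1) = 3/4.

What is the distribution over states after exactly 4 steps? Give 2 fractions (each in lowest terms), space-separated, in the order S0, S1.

Answer: 4/7 3/7

Derivation:
Propagating the distribution step by step (d_{t+1} = d_t * P):
d_0 = (S0=1/4, S1=3/4)
  d_1[S0] = 1/4*4/7 + 3/4*4/7 = 4/7
  d_1[S1] = 1/4*3/7 + 3/4*3/7 = 3/7
d_1 = (S0=4/7, S1=3/7)
  d_2[S0] = 4/7*4/7 + 3/7*4/7 = 4/7
  d_2[S1] = 4/7*3/7 + 3/7*3/7 = 3/7
d_2 = (S0=4/7, S1=3/7)
  d_3[S0] = 4/7*4/7 + 3/7*4/7 = 4/7
  d_3[S1] = 4/7*3/7 + 3/7*3/7 = 3/7
d_3 = (S0=4/7, S1=3/7)
  d_4[S0] = 4/7*4/7 + 3/7*4/7 = 4/7
  d_4[S1] = 4/7*3/7 + 3/7*3/7 = 3/7
d_4 = (S0=4/7, S1=3/7)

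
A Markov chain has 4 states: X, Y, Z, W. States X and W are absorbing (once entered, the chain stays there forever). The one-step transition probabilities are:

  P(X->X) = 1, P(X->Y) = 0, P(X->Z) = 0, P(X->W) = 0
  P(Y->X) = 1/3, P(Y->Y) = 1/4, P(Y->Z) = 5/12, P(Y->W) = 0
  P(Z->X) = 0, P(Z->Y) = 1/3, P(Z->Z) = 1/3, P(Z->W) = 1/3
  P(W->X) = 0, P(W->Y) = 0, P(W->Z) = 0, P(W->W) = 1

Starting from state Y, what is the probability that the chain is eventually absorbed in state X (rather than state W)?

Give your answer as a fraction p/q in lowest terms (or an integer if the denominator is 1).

Let a_i = P(absorbed in X | start in state i).
Boundary conditions: a_X = 1, a_W = 0.
For each transient state i, a_i = sum_j P(i->j) * a_j:
  a_Y = 1/3*a_X + 1/4*a_Y + 5/12*a_Z + 0*a_W
  a_Z = 0*a_X + 1/3*a_Y + 1/3*a_Z + 1/3*a_W

Substituting a_X = 1 and a_W = 0, rearrange to (I - Q) a = r where r[i] = P(i -> X):
  [3/4, -5/12] . (a_Y, a_Z) = 1/3
  [-1/3, 2/3] . (a_Y, a_Z) = 0

Solving yields:
  a_Y = 8/13
  a_Z = 4/13

Starting state is Y, so the absorption probability is a_Y = 8/13.

Answer: 8/13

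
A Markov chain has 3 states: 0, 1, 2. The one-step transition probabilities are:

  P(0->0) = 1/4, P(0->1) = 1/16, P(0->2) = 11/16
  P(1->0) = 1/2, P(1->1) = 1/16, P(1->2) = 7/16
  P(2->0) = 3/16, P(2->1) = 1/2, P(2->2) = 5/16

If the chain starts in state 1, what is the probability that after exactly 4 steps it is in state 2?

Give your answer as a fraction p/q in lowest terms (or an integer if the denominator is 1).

Computing P^4 by repeated multiplication:
P^1 =
  0: [1/4, 1/16, 11/16]
  1: [1/2, 1/16, 7/16]
  2: [3/16, 1/2, 5/16]
P^2 =
  0: [57/256, 93/256, 53/128]
  1: [61/256, 65/256, 65/128]
  2: [91/256, 51/256, 57/128]
P^3 =
  0: [645/2048, 499/2048, 113/256]
  1: [577/2048, 583/2048, 111/256]
  2: [557/2048, 527/2048, 241/512]
P^4 =
  0: [2321/8192, 1047/4096, 3777/8192]
  1: [2409/8192, 1033/4096, 3717/8192]
  2: [1167/4096, 2199/8192, 3659/8192]

(P^4)[1 -> 2] = 3717/8192

Answer: 3717/8192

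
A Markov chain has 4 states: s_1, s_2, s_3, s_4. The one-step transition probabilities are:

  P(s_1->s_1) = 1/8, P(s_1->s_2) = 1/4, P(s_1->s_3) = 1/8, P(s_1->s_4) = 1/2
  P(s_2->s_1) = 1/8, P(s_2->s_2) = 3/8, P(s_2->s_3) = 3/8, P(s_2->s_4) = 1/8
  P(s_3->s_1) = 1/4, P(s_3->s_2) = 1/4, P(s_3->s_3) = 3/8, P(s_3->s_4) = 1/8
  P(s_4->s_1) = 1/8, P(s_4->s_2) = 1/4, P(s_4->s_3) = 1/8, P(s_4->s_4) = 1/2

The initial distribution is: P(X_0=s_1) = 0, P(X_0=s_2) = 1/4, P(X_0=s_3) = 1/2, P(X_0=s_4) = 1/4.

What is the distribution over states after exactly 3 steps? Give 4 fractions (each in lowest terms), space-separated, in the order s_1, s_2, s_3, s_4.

Propagating the distribution step by step (d_{t+1} = d_t * P):
d_0 = (s_1=0, s_2=1/4, s_3=1/2, s_4=1/4)
  d_1[s_1] = 0*1/8 + 1/4*1/8 + 1/2*1/4 + 1/4*1/8 = 3/16
  d_1[s_2] = 0*1/4 + 1/4*3/8 + 1/2*1/4 + 1/4*1/4 = 9/32
  d_1[s_3] = 0*1/8 + 1/4*3/8 + 1/2*3/8 + 1/4*1/8 = 5/16
  d_1[s_4] = 0*1/2 + 1/4*1/8 + 1/2*1/8 + 1/4*1/2 = 7/32
d_1 = (s_1=3/16, s_2=9/32, s_3=5/16, s_4=7/32)
  d_2[s_1] = 3/16*1/8 + 9/32*1/8 + 5/16*1/4 + 7/32*1/8 = 21/128
  d_2[s_2] = 3/16*1/4 + 9/32*3/8 + 5/16*1/4 + 7/32*1/4 = 73/256
  d_2[s_3] = 3/16*1/8 + 9/32*3/8 + 5/16*3/8 + 7/32*1/8 = 35/128
  d_2[s_4] = 3/16*1/2 + 9/32*1/8 + 5/16*1/8 + 7/32*1/2 = 71/256
d_2 = (s_1=21/128, s_2=73/256, s_3=35/128, s_4=71/256)
  d_3[s_1] = 21/128*1/8 + 73/256*1/8 + 35/128*1/4 + 71/256*1/8 = 163/1024
  d_3[s_2] = 21/128*1/4 + 73/256*3/8 + 35/128*1/4 + 71/256*1/4 = 585/2048
  d_3[s_3] = 21/128*1/8 + 73/256*3/8 + 35/128*3/8 + 71/256*1/8 = 271/1024
  d_3[s_4] = 21/128*1/2 + 73/256*1/8 + 35/128*1/8 + 71/256*1/2 = 595/2048
d_3 = (s_1=163/1024, s_2=585/2048, s_3=271/1024, s_4=595/2048)

Answer: 163/1024 585/2048 271/1024 595/2048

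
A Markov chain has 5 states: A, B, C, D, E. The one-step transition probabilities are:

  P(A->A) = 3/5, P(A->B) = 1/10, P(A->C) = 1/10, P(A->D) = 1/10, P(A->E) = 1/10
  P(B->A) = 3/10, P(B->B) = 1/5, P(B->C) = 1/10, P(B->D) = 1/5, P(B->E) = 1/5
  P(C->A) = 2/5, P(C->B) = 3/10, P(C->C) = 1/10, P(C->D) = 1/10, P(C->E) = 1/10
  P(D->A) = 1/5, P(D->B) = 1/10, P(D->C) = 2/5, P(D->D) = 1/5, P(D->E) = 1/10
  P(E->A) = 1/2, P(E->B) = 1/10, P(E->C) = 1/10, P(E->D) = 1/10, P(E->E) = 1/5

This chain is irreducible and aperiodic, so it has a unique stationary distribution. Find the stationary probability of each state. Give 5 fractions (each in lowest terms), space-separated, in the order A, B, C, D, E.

The stationary distribution satisfies pi = pi * P, i.e.:
  pi_A = 3/5*pi_A + 3/10*pi_B + 2/5*pi_C + 1/5*pi_D + 1/2*pi_E
  pi_B = 1/10*pi_A + 1/5*pi_B + 3/10*pi_C + 1/10*pi_D + 1/10*pi_E
  pi_C = 1/10*pi_A + 1/10*pi_B + 1/10*pi_C + 2/5*pi_D + 1/10*pi_E
  pi_D = 1/10*pi_A + 1/5*pi_B + 1/10*pi_C + 1/5*pi_D + 1/10*pi_E
  pi_E = 1/10*pi_A + 1/5*pi_B + 1/10*pi_C + 1/10*pi_D + 1/5*pi_E
with normalization: pi_A + pi_B + pi_C + pi_D + pi_E = 1.

Using the first 4 balance equations plus normalization, the linear system A*pi = b is:
  [-2/5, 3/10, 2/5, 1/5, 1/2] . pi = 0
  [1/10, -4/5, 3/10, 1/10, 1/10] . pi = 0
  [1/10, 1/10, -9/10, 2/5, 1/10] . pi = 0
  [1/10, 1/5, 1/10, -4/5, 1/10] . pi = 0
  [1, 1, 1, 1, 1] . pi = 1

Solving yields:
  pi_A = 125/268
  pi_B = 19/134
  pi_C = 37/268
  pi_D = 17/134
  pi_E = 17/134

Verification (pi * P):
  125/268*3/5 + 19/134*3/10 + 37/268*2/5 + 17/134*1/5 + 17/134*1/2 = 125/268 = pi_A  (ok)
  125/268*1/10 + 19/134*1/5 + 37/268*3/10 + 17/134*1/10 + 17/134*1/10 = 19/134 = pi_B  (ok)
  125/268*1/10 + 19/134*1/10 + 37/268*1/10 + 17/134*2/5 + 17/134*1/10 = 37/268 = pi_C  (ok)
  125/268*1/10 + 19/134*1/5 + 37/268*1/10 + 17/134*1/5 + 17/134*1/10 = 17/134 = pi_D  (ok)
  125/268*1/10 + 19/134*1/5 + 37/268*1/10 + 17/134*1/10 + 17/134*1/5 = 17/134 = pi_E  (ok)

Answer: 125/268 19/134 37/268 17/134 17/134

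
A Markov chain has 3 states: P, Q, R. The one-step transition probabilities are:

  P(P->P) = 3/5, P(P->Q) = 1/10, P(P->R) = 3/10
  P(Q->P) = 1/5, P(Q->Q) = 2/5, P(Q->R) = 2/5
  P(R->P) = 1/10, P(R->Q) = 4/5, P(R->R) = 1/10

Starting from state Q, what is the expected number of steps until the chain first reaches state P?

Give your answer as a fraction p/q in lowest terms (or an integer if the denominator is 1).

Let h_i = expected steps to first reach P from state i.
Boundary: h_P = 0.
First-step equations for the other states:
  h_Q = 1 + 1/5*h_P + 2/5*h_Q + 2/5*h_R
  h_R = 1 + 1/10*h_P + 4/5*h_Q + 1/10*h_R

Substituting h_P = 0 and rearranging gives the linear system (I - Q) h = 1:
  [3/5, -2/5] . (h_Q, h_R) = 1
  [-4/5, 9/10] . (h_Q, h_R) = 1

Solving yields:
  h_Q = 65/11
  h_R = 70/11

Starting state is Q, so the expected hitting time is h_Q = 65/11.

Answer: 65/11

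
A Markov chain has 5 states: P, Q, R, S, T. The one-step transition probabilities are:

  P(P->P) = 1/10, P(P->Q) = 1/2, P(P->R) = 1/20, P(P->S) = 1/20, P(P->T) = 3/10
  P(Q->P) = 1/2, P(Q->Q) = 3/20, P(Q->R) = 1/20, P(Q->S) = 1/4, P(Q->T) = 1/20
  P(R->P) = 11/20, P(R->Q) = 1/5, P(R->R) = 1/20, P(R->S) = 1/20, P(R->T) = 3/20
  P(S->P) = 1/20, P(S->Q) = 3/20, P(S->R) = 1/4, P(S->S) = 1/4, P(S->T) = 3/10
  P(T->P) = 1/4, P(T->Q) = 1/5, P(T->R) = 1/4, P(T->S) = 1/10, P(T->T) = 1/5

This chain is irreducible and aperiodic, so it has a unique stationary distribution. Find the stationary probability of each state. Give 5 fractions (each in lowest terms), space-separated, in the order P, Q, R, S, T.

Answer: 55553/197728 52209/197728 23233/197728 27841/197728 9723/49432

Derivation:
The stationary distribution satisfies pi = pi * P, i.e.:
  pi_P = 1/10*pi_P + 1/2*pi_Q + 11/20*pi_R + 1/20*pi_S + 1/4*pi_T
  pi_Q = 1/2*pi_P + 3/20*pi_Q + 1/5*pi_R + 3/20*pi_S + 1/5*pi_T
  pi_R = 1/20*pi_P + 1/20*pi_Q + 1/20*pi_R + 1/4*pi_S + 1/4*pi_T
  pi_S = 1/20*pi_P + 1/4*pi_Q + 1/20*pi_R + 1/4*pi_S + 1/10*pi_T
  pi_T = 3/10*pi_P + 1/20*pi_Q + 3/20*pi_R + 3/10*pi_S + 1/5*pi_T
with normalization: pi_P + pi_Q + pi_R + pi_S + pi_T = 1.

Using the first 4 balance equations plus normalization, the linear system A*pi = b is:
  [-9/10, 1/2, 11/20, 1/20, 1/4] . pi = 0
  [1/2, -17/20, 1/5, 3/20, 1/5] . pi = 0
  [1/20, 1/20, -19/20, 1/4, 1/4] . pi = 0
  [1/20, 1/4, 1/20, -3/4, 1/10] . pi = 0
  [1, 1, 1, 1, 1] . pi = 1

Solving yields:
  pi_P = 55553/197728
  pi_Q = 52209/197728
  pi_R = 23233/197728
  pi_S = 27841/197728
  pi_T = 9723/49432

Verification (pi * P):
  55553/197728*1/10 + 52209/197728*1/2 + 23233/197728*11/20 + 27841/197728*1/20 + 9723/49432*1/4 = 55553/197728 = pi_P  (ok)
  55553/197728*1/2 + 52209/197728*3/20 + 23233/197728*1/5 + 27841/197728*3/20 + 9723/49432*1/5 = 52209/197728 = pi_Q  (ok)
  55553/197728*1/20 + 52209/197728*1/20 + 23233/197728*1/20 + 27841/197728*1/4 + 9723/49432*1/4 = 23233/197728 = pi_R  (ok)
  55553/197728*1/20 + 52209/197728*1/4 + 23233/197728*1/20 + 27841/197728*1/4 + 9723/49432*1/10 = 27841/197728 = pi_S  (ok)
  55553/197728*3/10 + 52209/197728*1/20 + 23233/197728*3/20 + 27841/197728*3/10 + 9723/49432*1/5 = 9723/49432 = pi_T  (ok)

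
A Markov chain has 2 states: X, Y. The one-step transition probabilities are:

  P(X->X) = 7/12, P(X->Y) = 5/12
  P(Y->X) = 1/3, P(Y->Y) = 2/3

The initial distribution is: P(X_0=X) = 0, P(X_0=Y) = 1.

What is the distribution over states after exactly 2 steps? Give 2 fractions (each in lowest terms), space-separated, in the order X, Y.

Propagating the distribution step by step (d_{t+1} = d_t * P):
d_0 = (X=0, Y=1)
  d_1[X] = 0*7/12 + 1*1/3 = 1/3
  d_1[Y] = 0*5/12 + 1*2/3 = 2/3
d_1 = (X=1/3, Y=2/3)
  d_2[X] = 1/3*7/12 + 2/3*1/3 = 5/12
  d_2[Y] = 1/3*5/12 + 2/3*2/3 = 7/12
d_2 = (X=5/12, Y=7/12)

Answer: 5/12 7/12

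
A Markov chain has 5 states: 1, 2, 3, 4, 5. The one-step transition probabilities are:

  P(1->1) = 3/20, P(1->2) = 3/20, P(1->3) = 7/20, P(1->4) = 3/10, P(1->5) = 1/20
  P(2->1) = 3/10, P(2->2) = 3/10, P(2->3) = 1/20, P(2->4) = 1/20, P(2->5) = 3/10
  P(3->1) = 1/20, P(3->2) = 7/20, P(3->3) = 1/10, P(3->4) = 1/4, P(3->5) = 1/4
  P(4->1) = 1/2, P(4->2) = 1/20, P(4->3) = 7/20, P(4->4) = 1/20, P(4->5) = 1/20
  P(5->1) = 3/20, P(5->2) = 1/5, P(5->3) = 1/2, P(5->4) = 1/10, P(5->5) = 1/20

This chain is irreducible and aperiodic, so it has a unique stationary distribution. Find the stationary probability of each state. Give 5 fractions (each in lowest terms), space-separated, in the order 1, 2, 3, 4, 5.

The stationary distribution satisfies pi = pi * P, i.e.:
  pi_1 = 3/20*pi_1 + 3/10*pi_2 + 1/20*pi_3 + 1/2*pi_4 + 3/20*pi_5
  pi_2 = 3/20*pi_1 + 3/10*pi_2 + 7/20*pi_3 + 1/20*pi_4 + 1/5*pi_5
  pi_3 = 7/20*pi_1 + 1/20*pi_2 + 1/10*pi_3 + 7/20*pi_4 + 1/2*pi_5
  pi_4 = 3/10*pi_1 + 1/20*pi_2 + 1/4*pi_3 + 1/20*pi_4 + 1/10*pi_5
  pi_5 = 1/20*pi_1 + 3/10*pi_2 + 1/4*pi_3 + 1/20*pi_4 + 1/20*pi_5
with normalization: pi_1 + pi_2 + pi_3 + pi_4 + pi_5 = 1.

Using the first 4 balance equations plus normalization, the linear system A*pi = b is:
  [-17/20, 3/10, 1/20, 1/2, 3/20] . pi = 0
  [3/20, -7/10, 7/20, 1/20, 1/5] . pi = 0
  [7/20, 1/20, -9/10, 7/20, 1/2] . pi = 0
  [3/10, 1/20, 1/4, -19/20, 1/10] . pi = 0
  [1, 1, 1, 1, 1] . pi = 1

Solving yields:
  pi_1 = 45203/209897
  pi_2 = 47079/209897
  pi_3 = 51377/209897
  pi_4 = 33698/209897
  pi_5 = 32540/209897

Verification (pi * P):
  45203/209897*3/20 + 47079/209897*3/10 + 51377/209897*1/20 + 33698/209897*1/2 + 32540/209897*3/20 = 45203/209897 = pi_1  (ok)
  45203/209897*3/20 + 47079/209897*3/10 + 51377/209897*7/20 + 33698/209897*1/20 + 32540/209897*1/5 = 47079/209897 = pi_2  (ok)
  45203/209897*7/20 + 47079/209897*1/20 + 51377/209897*1/10 + 33698/209897*7/20 + 32540/209897*1/2 = 51377/209897 = pi_3  (ok)
  45203/209897*3/10 + 47079/209897*1/20 + 51377/209897*1/4 + 33698/209897*1/20 + 32540/209897*1/10 = 33698/209897 = pi_4  (ok)
  45203/209897*1/20 + 47079/209897*3/10 + 51377/209897*1/4 + 33698/209897*1/20 + 32540/209897*1/20 = 32540/209897 = pi_5  (ok)

Answer: 45203/209897 47079/209897 51377/209897 33698/209897 32540/209897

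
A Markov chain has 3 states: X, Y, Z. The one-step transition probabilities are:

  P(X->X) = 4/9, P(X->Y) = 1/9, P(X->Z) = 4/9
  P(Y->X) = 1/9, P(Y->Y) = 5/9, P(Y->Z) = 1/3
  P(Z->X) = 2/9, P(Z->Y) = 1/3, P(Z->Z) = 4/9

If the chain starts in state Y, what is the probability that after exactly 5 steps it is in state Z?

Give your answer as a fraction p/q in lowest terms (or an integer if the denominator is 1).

Computing P^5 by repeated multiplication:
P^1 =
  X: [4/9, 1/9, 4/9]
  Y: [1/9, 5/9, 1/3]
  Z: [2/9, 1/3, 4/9]
P^2 =
  X: [25/81, 7/27, 35/81]
  Y: [5/27, 35/81, 31/81]
  Z: [19/81, 29/81, 11/27]
P^3 =
  X: [191/729, 235/729, 101/243]
  Y: [157/729, 283/729, 289/729]
  Z: [19/81, 263/729, 295/729]
P^4 =
  X: [535/2187, 2275/6561, 2681/6561]
  Y: [1489/6561, 271/729, 2633/6561]
  Z: [1537/6561, 2371/6561, 2653/6561]
P^5 =
  X: [14057/59049, 21023/59049, 23969/59049]
  Y: [13661/59049, 21583/59049, 2645/6561]
  Z: [13825/59049, 7117/19683, 23873/59049]

(P^5)[Y -> Z] = 2645/6561

Answer: 2645/6561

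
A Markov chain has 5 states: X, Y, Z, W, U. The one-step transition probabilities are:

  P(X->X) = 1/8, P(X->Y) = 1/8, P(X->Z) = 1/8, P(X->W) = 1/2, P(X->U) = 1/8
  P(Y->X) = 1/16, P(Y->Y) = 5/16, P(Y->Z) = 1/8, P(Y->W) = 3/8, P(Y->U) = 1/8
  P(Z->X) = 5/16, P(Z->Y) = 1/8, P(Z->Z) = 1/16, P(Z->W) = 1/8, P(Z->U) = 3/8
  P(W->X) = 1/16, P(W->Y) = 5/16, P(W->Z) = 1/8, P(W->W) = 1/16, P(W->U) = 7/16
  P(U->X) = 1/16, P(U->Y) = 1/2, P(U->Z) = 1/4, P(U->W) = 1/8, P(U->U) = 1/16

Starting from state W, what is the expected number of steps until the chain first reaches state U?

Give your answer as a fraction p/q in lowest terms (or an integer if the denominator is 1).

Let h_i = expected steps to first reach U from state i.
Boundary: h_U = 0.
First-step equations for the other states:
  h_X = 1 + 1/8*h_X + 1/8*h_Y + 1/8*h_Z + 1/2*h_W + 1/8*h_U
  h_Y = 1 + 1/16*h_X + 5/16*h_Y + 1/8*h_Z + 3/8*h_W + 1/8*h_U
  h_Z = 1 + 5/16*h_X + 1/8*h_Y + 1/16*h_Z + 1/8*h_W + 3/8*h_U
  h_W = 1 + 1/16*h_X + 5/16*h_Y + 1/8*h_Z + 1/16*h_W + 7/16*h_U

Substituting h_U = 0 and rearranging gives the linear system (I - Q) h = 1:
  [7/8, -1/8, -1/8, -1/2] . (h_X, h_Y, h_Z, h_W) = 1
  [-1/16, 11/16, -1/8, -3/8] . (h_X, h_Y, h_Z, h_W) = 1
  [-5/16, -1/8, 15/16, -1/8] . (h_X, h_Y, h_Z, h_W) = 1
  [-1/16, -5/16, -1/8, 15/16] . (h_X, h_Y, h_Z, h_W) = 1

Solving yields:
  h_X = 8296/2053
  h_Y = 8568/2053
  h_Z = 6968/2053
  h_W = 6528/2053

Starting state is W, so the expected hitting time is h_W = 6528/2053.

Answer: 6528/2053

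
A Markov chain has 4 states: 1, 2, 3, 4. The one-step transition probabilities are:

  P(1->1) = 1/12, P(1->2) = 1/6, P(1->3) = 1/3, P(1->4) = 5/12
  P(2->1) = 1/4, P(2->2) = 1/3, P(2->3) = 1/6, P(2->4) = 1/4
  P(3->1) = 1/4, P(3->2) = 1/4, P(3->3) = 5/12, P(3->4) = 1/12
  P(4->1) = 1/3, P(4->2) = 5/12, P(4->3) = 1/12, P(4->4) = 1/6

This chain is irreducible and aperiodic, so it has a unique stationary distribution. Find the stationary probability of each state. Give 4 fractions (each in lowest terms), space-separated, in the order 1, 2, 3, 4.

Answer: 92/399 39/133 33/133 13/57

Derivation:
The stationary distribution satisfies pi = pi * P, i.e.:
  pi_1 = 1/12*pi_1 + 1/4*pi_2 + 1/4*pi_3 + 1/3*pi_4
  pi_2 = 1/6*pi_1 + 1/3*pi_2 + 1/4*pi_3 + 5/12*pi_4
  pi_3 = 1/3*pi_1 + 1/6*pi_2 + 5/12*pi_3 + 1/12*pi_4
  pi_4 = 5/12*pi_1 + 1/4*pi_2 + 1/12*pi_3 + 1/6*pi_4
with normalization: pi_1 + pi_2 + pi_3 + pi_4 = 1.

Using the first 3 balance equations plus normalization, the linear system A*pi = b is:
  [-11/12, 1/4, 1/4, 1/3] . pi = 0
  [1/6, -2/3, 1/4, 5/12] . pi = 0
  [1/3, 1/6, -7/12, 1/12] . pi = 0
  [1, 1, 1, 1] . pi = 1

Solving yields:
  pi_1 = 92/399
  pi_2 = 39/133
  pi_3 = 33/133
  pi_4 = 13/57

Verification (pi * P):
  92/399*1/12 + 39/133*1/4 + 33/133*1/4 + 13/57*1/3 = 92/399 = pi_1  (ok)
  92/399*1/6 + 39/133*1/3 + 33/133*1/4 + 13/57*5/12 = 39/133 = pi_2  (ok)
  92/399*1/3 + 39/133*1/6 + 33/133*5/12 + 13/57*1/12 = 33/133 = pi_3  (ok)
  92/399*5/12 + 39/133*1/4 + 33/133*1/12 + 13/57*1/6 = 13/57 = pi_4  (ok)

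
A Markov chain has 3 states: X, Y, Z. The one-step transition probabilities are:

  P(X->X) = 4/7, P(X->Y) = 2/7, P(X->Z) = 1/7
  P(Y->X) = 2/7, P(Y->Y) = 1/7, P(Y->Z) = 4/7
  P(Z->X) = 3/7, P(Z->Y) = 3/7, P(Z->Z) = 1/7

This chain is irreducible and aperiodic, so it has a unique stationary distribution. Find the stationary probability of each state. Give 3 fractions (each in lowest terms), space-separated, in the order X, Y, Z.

The stationary distribution satisfies pi = pi * P, i.e.:
  pi_X = 4/7*pi_X + 2/7*pi_Y + 3/7*pi_Z
  pi_Y = 2/7*pi_X + 1/7*pi_Y + 3/7*pi_Z
  pi_Z = 1/7*pi_X + 4/7*pi_Y + 1/7*pi_Z
with normalization: pi_X + pi_Y + pi_Z = 1.

Using the first 2 balance equations plus normalization, the linear system A*pi = b is:
  [-3/7, 2/7, 3/7] . pi = 0
  [2/7, -6/7, 3/7] . pi = 0
  [1, 1, 1] . pi = 1

Solving yields:
  pi_X = 24/53
  pi_Y = 15/53
  pi_Z = 14/53

Verification (pi * P):
  24/53*4/7 + 15/53*2/7 + 14/53*3/7 = 24/53 = pi_X  (ok)
  24/53*2/7 + 15/53*1/7 + 14/53*3/7 = 15/53 = pi_Y  (ok)
  24/53*1/7 + 15/53*4/7 + 14/53*1/7 = 14/53 = pi_Z  (ok)

Answer: 24/53 15/53 14/53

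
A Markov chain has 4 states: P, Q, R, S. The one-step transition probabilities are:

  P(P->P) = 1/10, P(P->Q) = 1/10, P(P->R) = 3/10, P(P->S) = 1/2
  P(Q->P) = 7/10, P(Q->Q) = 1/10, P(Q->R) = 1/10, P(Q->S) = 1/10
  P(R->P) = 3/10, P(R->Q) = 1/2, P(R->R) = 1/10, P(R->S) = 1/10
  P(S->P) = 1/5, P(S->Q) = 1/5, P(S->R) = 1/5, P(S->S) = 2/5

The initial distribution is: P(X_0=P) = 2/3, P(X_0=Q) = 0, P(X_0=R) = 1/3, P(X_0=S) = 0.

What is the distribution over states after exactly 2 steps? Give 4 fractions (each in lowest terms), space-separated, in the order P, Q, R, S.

Answer: 97/300 23/100 17/100 83/300

Derivation:
Propagating the distribution step by step (d_{t+1} = d_t * P):
d_0 = (P=2/3, Q=0, R=1/3, S=0)
  d_1[P] = 2/3*1/10 + 0*7/10 + 1/3*3/10 + 0*1/5 = 1/6
  d_1[Q] = 2/3*1/10 + 0*1/10 + 1/3*1/2 + 0*1/5 = 7/30
  d_1[R] = 2/3*3/10 + 0*1/10 + 1/3*1/10 + 0*1/5 = 7/30
  d_1[S] = 2/3*1/2 + 0*1/10 + 1/3*1/10 + 0*2/5 = 11/30
d_1 = (P=1/6, Q=7/30, R=7/30, S=11/30)
  d_2[P] = 1/6*1/10 + 7/30*7/10 + 7/30*3/10 + 11/30*1/5 = 97/300
  d_2[Q] = 1/6*1/10 + 7/30*1/10 + 7/30*1/2 + 11/30*1/5 = 23/100
  d_2[R] = 1/6*3/10 + 7/30*1/10 + 7/30*1/10 + 11/30*1/5 = 17/100
  d_2[S] = 1/6*1/2 + 7/30*1/10 + 7/30*1/10 + 11/30*2/5 = 83/300
d_2 = (P=97/300, Q=23/100, R=17/100, S=83/300)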